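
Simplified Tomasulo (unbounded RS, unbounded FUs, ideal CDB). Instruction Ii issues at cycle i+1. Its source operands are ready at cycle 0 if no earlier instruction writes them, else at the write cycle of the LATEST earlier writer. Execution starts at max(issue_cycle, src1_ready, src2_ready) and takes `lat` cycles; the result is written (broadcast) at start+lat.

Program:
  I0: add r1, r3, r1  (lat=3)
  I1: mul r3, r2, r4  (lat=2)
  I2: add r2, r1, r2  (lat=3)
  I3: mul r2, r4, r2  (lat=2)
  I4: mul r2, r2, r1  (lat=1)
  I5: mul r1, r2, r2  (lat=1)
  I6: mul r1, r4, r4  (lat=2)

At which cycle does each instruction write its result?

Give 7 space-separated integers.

I0 add r1: issue@1 deps=(None,None) exec_start@1 write@4
I1 mul r3: issue@2 deps=(None,None) exec_start@2 write@4
I2 add r2: issue@3 deps=(0,None) exec_start@4 write@7
I3 mul r2: issue@4 deps=(None,2) exec_start@7 write@9
I4 mul r2: issue@5 deps=(3,0) exec_start@9 write@10
I5 mul r1: issue@6 deps=(4,4) exec_start@10 write@11
I6 mul r1: issue@7 deps=(None,None) exec_start@7 write@9

Answer: 4 4 7 9 10 11 9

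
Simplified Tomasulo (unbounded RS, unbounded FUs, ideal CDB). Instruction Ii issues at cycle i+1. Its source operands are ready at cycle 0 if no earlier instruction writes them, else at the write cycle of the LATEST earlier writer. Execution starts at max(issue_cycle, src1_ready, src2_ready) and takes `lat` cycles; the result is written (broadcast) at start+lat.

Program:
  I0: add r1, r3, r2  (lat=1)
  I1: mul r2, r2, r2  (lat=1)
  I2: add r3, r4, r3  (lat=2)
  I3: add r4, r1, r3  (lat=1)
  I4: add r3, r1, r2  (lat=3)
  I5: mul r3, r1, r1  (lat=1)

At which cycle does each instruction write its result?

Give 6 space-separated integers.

I0 add r1: issue@1 deps=(None,None) exec_start@1 write@2
I1 mul r2: issue@2 deps=(None,None) exec_start@2 write@3
I2 add r3: issue@3 deps=(None,None) exec_start@3 write@5
I3 add r4: issue@4 deps=(0,2) exec_start@5 write@6
I4 add r3: issue@5 deps=(0,1) exec_start@5 write@8
I5 mul r3: issue@6 deps=(0,0) exec_start@6 write@7

Answer: 2 3 5 6 8 7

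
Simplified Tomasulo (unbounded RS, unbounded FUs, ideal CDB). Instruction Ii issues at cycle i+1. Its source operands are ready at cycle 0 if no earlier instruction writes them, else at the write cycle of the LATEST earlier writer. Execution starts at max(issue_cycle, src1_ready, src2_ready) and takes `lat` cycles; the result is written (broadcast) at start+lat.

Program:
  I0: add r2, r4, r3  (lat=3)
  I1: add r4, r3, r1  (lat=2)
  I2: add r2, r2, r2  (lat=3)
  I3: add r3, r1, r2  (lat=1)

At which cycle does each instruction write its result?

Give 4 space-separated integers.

Answer: 4 4 7 8

Derivation:
I0 add r2: issue@1 deps=(None,None) exec_start@1 write@4
I1 add r4: issue@2 deps=(None,None) exec_start@2 write@4
I2 add r2: issue@3 deps=(0,0) exec_start@4 write@7
I3 add r3: issue@4 deps=(None,2) exec_start@7 write@8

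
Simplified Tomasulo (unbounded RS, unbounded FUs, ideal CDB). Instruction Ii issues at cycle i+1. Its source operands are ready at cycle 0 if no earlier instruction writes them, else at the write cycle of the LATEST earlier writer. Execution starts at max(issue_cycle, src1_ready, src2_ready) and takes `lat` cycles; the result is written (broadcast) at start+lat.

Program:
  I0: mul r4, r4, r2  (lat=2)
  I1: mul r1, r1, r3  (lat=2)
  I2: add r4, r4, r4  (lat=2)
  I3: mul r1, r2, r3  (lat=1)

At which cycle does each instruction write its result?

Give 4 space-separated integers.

Answer: 3 4 5 5

Derivation:
I0 mul r4: issue@1 deps=(None,None) exec_start@1 write@3
I1 mul r1: issue@2 deps=(None,None) exec_start@2 write@4
I2 add r4: issue@3 deps=(0,0) exec_start@3 write@5
I3 mul r1: issue@4 deps=(None,None) exec_start@4 write@5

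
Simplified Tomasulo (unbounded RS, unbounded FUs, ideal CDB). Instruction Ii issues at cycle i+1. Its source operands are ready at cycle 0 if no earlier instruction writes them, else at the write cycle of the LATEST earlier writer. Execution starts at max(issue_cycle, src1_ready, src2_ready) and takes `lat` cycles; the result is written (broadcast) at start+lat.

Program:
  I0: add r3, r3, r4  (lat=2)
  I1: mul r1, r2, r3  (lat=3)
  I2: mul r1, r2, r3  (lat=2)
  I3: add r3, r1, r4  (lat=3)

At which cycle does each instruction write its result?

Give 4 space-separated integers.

I0 add r3: issue@1 deps=(None,None) exec_start@1 write@3
I1 mul r1: issue@2 deps=(None,0) exec_start@3 write@6
I2 mul r1: issue@3 deps=(None,0) exec_start@3 write@5
I3 add r3: issue@4 deps=(2,None) exec_start@5 write@8

Answer: 3 6 5 8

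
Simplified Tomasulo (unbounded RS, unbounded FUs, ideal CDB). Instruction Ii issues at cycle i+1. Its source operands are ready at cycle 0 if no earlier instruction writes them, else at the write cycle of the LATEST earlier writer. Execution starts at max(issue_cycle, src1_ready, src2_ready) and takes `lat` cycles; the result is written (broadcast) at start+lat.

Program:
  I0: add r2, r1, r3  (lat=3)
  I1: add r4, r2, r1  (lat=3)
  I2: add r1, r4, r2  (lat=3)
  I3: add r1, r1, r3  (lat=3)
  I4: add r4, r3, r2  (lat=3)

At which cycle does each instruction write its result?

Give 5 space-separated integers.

Answer: 4 7 10 13 8

Derivation:
I0 add r2: issue@1 deps=(None,None) exec_start@1 write@4
I1 add r4: issue@2 deps=(0,None) exec_start@4 write@7
I2 add r1: issue@3 deps=(1,0) exec_start@7 write@10
I3 add r1: issue@4 deps=(2,None) exec_start@10 write@13
I4 add r4: issue@5 deps=(None,0) exec_start@5 write@8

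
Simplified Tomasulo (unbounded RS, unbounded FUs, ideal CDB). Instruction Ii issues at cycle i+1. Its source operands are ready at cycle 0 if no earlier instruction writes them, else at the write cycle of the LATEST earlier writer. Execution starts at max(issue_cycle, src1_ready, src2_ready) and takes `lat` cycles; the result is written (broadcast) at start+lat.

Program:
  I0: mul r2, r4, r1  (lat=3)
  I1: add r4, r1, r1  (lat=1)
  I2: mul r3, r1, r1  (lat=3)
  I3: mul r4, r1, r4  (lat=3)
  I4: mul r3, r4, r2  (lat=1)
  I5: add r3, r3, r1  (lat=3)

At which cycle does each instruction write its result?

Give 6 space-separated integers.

Answer: 4 3 6 7 8 11

Derivation:
I0 mul r2: issue@1 deps=(None,None) exec_start@1 write@4
I1 add r4: issue@2 deps=(None,None) exec_start@2 write@3
I2 mul r3: issue@3 deps=(None,None) exec_start@3 write@6
I3 mul r4: issue@4 deps=(None,1) exec_start@4 write@7
I4 mul r3: issue@5 deps=(3,0) exec_start@7 write@8
I5 add r3: issue@6 deps=(4,None) exec_start@8 write@11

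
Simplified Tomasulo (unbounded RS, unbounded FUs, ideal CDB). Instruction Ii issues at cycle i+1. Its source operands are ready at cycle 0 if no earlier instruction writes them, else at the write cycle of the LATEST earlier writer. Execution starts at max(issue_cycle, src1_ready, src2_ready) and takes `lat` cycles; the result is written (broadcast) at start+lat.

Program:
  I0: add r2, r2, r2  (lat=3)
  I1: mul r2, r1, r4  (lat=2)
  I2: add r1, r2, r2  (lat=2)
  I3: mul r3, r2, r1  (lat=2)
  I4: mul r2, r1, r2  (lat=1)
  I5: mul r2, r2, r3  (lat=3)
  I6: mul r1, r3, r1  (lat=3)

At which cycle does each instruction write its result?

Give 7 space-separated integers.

Answer: 4 4 6 8 7 11 11

Derivation:
I0 add r2: issue@1 deps=(None,None) exec_start@1 write@4
I1 mul r2: issue@2 deps=(None,None) exec_start@2 write@4
I2 add r1: issue@3 deps=(1,1) exec_start@4 write@6
I3 mul r3: issue@4 deps=(1,2) exec_start@6 write@8
I4 mul r2: issue@5 deps=(2,1) exec_start@6 write@7
I5 mul r2: issue@6 deps=(4,3) exec_start@8 write@11
I6 mul r1: issue@7 deps=(3,2) exec_start@8 write@11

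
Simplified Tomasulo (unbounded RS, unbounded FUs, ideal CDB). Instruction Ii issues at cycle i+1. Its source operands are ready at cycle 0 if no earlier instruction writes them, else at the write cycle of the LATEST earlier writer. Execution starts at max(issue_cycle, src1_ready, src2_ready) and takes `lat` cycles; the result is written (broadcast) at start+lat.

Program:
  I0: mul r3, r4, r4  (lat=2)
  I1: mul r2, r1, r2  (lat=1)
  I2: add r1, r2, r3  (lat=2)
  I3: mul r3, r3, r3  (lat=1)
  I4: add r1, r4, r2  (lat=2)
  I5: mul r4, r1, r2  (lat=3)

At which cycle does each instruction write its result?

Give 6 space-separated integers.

Answer: 3 3 5 5 7 10

Derivation:
I0 mul r3: issue@1 deps=(None,None) exec_start@1 write@3
I1 mul r2: issue@2 deps=(None,None) exec_start@2 write@3
I2 add r1: issue@3 deps=(1,0) exec_start@3 write@5
I3 mul r3: issue@4 deps=(0,0) exec_start@4 write@5
I4 add r1: issue@5 deps=(None,1) exec_start@5 write@7
I5 mul r4: issue@6 deps=(4,1) exec_start@7 write@10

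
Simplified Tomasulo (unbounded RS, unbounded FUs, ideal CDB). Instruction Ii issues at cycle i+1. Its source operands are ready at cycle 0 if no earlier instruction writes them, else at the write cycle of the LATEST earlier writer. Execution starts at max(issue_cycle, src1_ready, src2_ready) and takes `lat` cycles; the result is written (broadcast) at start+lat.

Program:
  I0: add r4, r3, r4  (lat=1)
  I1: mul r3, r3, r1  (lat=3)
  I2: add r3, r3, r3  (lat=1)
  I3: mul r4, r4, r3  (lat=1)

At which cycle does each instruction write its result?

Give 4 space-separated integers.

Answer: 2 5 6 7

Derivation:
I0 add r4: issue@1 deps=(None,None) exec_start@1 write@2
I1 mul r3: issue@2 deps=(None,None) exec_start@2 write@5
I2 add r3: issue@3 deps=(1,1) exec_start@5 write@6
I3 mul r4: issue@4 deps=(0,2) exec_start@6 write@7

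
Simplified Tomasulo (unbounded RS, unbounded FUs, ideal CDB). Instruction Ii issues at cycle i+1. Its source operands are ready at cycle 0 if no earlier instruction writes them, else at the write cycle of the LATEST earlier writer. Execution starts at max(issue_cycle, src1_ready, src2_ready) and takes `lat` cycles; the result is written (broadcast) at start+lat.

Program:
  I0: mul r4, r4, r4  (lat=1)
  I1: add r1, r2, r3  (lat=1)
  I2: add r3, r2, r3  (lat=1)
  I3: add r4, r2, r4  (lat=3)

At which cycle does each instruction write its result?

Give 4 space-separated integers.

Answer: 2 3 4 7

Derivation:
I0 mul r4: issue@1 deps=(None,None) exec_start@1 write@2
I1 add r1: issue@2 deps=(None,None) exec_start@2 write@3
I2 add r3: issue@3 deps=(None,None) exec_start@3 write@4
I3 add r4: issue@4 deps=(None,0) exec_start@4 write@7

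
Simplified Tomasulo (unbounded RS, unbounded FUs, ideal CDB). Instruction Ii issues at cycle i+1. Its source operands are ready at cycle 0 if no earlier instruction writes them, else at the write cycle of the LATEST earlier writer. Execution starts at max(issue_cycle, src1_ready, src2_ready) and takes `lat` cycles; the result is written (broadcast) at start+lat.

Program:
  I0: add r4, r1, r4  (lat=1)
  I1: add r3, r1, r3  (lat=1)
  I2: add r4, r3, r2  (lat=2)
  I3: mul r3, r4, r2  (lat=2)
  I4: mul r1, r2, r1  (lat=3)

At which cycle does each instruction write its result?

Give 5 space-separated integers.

Answer: 2 3 5 7 8

Derivation:
I0 add r4: issue@1 deps=(None,None) exec_start@1 write@2
I1 add r3: issue@2 deps=(None,None) exec_start@2 write@3
I2 add r4: issue@3 deps=(1,None) exec_start@3 write@5
I3 mul r3: issue@4 deps=(2,None) exec_start@5 write@7
I4 mul r1: issue@5 deps=(None,None) exec_start@5 write@8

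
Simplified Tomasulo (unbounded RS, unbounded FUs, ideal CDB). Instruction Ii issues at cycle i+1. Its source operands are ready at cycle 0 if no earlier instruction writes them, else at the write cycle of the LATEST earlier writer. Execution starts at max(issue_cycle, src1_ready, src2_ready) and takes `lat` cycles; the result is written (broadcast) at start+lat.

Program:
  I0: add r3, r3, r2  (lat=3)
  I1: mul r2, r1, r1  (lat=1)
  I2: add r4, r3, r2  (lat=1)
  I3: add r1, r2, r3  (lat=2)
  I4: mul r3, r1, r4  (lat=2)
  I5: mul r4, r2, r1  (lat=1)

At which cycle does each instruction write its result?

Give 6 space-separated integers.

I0 add r3: issue@1 deps=(None,None) exec_start@1 write@4
I1 mul r2: issue@2 deps=(None,None) exec_start@2 write@3
I2 add r4: issue@3 deps=(0,1) exec_start@4 write@5
I3 add r1: issue@4 deps=(1,0) exec_start@4 write@6
I4 mul r3: issue@5 deps=(3,2) exec_start@6 write@8
I5 mul r4: issue@6 deps=(1,3) exec_start@6 write@7

Answer: 4 3 5 6 8 7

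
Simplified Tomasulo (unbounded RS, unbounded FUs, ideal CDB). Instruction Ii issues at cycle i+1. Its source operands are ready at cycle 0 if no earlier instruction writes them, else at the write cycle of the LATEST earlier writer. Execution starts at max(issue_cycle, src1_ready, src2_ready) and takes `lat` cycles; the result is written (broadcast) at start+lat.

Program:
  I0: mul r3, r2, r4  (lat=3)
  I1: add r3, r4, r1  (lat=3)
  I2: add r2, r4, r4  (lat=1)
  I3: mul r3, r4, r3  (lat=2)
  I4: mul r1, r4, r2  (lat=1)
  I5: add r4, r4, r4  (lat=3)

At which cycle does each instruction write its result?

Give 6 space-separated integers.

I0 mul r3: issue@1 deps=(None,None) exec_start@1 write@4
I1 add r3: issue@2 deps=(None,None) exec_start@2 write@5
I2 add r2: issue@3 deps=(None,None) exec_start@3 write@4
I3 mul r3: issue@4 deps=(None,1) exec_start@5 write@7
I4 mul r1: issue@5 deps=(None,2) exec_start@5 write@6
I5 add r4: issue@6 deps=(None,None) exec_start@6 write@9

Answer: 4 5 4 7 6 9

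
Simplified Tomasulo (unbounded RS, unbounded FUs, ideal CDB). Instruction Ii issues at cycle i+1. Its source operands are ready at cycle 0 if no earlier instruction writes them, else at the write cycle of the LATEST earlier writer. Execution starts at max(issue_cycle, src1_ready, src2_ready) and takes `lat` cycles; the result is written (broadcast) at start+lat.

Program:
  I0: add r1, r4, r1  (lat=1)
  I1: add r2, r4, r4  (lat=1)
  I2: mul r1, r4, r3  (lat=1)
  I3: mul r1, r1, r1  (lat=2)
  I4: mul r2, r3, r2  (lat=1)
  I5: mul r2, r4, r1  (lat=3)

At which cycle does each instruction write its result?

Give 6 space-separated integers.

I0 add r1: issue@1 deps=(None,None) exec_start@1 write@2
I1 add r2: issue@2 deps=(None,None) exec_start@2 write@3
I2 mul r1: issue@3 deps=(None,None) exec_start@3 write@4
I3 mul r1: issue@4 deps=(2,2) exec_start@4 write@6
I4 mul r2: issue@5 deps=(None,1) exec_start@5 write@6
I5 mul r2: issue@6 deps=(None,3) exec_start@6 write@9

Answer: 2 3 4 6 6 9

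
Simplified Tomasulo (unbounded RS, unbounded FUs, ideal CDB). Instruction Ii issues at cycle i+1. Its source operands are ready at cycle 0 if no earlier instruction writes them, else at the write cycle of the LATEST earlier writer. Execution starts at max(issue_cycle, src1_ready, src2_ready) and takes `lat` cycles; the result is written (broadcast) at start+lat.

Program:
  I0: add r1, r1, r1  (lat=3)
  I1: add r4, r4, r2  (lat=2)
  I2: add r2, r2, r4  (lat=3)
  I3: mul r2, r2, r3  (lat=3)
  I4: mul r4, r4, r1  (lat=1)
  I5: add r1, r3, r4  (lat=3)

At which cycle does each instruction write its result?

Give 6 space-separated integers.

Answer: 4 4 7 10 6 9

Derivation:
I0 add r1: issue@1 deps=(None,None) exec_start@1 write@4
I1 add r4: issue@2 deps=(None,None) exec_start@2 write@4
I2 add r2: issue@3 deps=(None,1) exec_start@4 write@7
I3 mul r2: issue@4 deps=(2,None) exec_start@7 write@10
I4 mul r4: issue@5 deps=(1,0) exec_start@5 write@6
I5 add r1: issue@6 deps=(None,4) exec_start@6 write@9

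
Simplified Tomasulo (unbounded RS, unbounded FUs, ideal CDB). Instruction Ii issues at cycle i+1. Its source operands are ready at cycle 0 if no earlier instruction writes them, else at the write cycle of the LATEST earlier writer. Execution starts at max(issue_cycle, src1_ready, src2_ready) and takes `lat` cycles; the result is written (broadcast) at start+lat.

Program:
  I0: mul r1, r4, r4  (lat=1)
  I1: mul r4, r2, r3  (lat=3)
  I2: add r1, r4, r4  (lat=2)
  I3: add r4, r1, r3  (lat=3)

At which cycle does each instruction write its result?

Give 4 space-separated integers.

Answer: 2 5 7 10

Derivation:
I0 mul r1: issue@1 deps=(None,None) exec_start@1 write@2
I1 mul r4: issue@2 deps=(None,None) exec_start@2 write@5
I2 add r1: issue@3 deps=(1,1) exec_start@5 write@7
I3 add r4: issue@4 deps=(2,None) exec_start@7 write@10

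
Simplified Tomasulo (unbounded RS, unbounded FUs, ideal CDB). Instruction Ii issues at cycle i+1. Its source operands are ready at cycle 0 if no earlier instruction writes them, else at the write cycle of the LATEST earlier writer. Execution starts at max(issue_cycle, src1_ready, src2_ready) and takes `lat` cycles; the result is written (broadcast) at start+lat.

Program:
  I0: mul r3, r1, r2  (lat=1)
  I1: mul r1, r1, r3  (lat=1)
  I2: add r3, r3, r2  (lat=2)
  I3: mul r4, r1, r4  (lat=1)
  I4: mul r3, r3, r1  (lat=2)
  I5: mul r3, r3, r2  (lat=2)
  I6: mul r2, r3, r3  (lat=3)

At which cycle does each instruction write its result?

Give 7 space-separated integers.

Answer: 2 3 5 5 7 9 12

Derivation:
I0 mul r3: issue@1 deps=(None,None) exec_start@1 write@2
I1 mul r1: issue@2 deps=(None,0) exec_start@2 write@3
I2 add r3: issue@3 deps=(0,None) exec_start@3 write@5
I3 mul r4: issue@4 deps=(1,None) exec_start@4 write@5
I4 mul r3: issue@5 deps=(2,1) exec_start@5 write@7
I5 mul r3: issue@6 deps=(4,None) exec_start@7 write@9
I6 mul r2: issue@7 deps=(5,5) exec_start@9 write@12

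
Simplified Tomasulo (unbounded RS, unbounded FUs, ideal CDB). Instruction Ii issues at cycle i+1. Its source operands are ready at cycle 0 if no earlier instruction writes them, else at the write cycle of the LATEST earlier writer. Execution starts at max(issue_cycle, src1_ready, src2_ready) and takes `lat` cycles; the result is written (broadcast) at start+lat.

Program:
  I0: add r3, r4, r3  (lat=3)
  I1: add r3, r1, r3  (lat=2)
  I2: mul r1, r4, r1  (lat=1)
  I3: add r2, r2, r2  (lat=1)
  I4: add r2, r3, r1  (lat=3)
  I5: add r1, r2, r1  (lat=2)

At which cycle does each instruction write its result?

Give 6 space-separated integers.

Answer: 4 6 4 5 9 11

Derivation:
I0 add r3: issue@1 deps=(None,None) exec_start@1 write@4
I1 add r3: issue@2 deps=(None,0) exec_start@4 write@6
I2 mul r1: issue@3 deps=(None,None) exec_start@3 write@4
I3 add r2: issue@4 deps=(None,None) exec_start@4 write@5
I4 add r2: issue@5 deps=(1,2) exec_start@6 write@9
I5 add r1: issue@6 deps=(4,2) exec_start@9 write@11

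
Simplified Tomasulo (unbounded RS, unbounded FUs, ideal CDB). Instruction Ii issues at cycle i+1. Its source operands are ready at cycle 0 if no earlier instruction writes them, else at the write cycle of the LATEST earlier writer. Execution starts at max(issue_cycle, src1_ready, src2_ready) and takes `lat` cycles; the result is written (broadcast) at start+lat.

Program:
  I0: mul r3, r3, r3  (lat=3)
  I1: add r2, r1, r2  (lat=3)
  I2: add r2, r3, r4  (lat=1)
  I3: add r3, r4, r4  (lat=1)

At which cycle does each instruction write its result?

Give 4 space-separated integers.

I0 mul r3: issue@1 deps=(None,None) exec_start@1 write@4
I1 add r2: issue@2 deps=(None,None) exec_start@2 write@5
I2 add r2: issue@3 deps=(0,None) exec_start@4 write@5
I3 add r3: issue@4 deps=(None,None) exec_start@4 write@5

Answer: 4 5 5 5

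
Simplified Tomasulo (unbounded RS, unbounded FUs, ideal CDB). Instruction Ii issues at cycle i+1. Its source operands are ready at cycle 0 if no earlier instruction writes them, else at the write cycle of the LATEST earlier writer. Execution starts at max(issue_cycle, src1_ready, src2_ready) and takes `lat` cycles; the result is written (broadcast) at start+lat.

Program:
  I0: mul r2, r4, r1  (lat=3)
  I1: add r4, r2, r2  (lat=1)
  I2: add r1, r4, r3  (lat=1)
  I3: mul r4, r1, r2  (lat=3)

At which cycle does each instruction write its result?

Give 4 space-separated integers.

I0 mul r2: issue@1 deps=(None,None) exec_start@1 write@4
I1 add r4: issue@2 deps=(0,0) exec_start@4 write@5
I2 add r1: issue@3 deps=(1,None) exec_start@5 write@6
I3 mul r4: issue@4 deps=(2,0) exec_start@6 write@9

Answer: 4 5 6 9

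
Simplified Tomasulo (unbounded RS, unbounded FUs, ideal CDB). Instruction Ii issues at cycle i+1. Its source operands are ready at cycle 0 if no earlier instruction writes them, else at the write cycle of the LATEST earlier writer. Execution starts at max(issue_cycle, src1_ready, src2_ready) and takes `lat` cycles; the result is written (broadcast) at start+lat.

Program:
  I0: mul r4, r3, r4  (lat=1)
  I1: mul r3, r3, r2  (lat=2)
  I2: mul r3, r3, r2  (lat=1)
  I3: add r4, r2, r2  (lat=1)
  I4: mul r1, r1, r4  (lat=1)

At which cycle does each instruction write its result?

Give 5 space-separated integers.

Answer: 2 4 5 5 6

Derivation:
I0 mul r4: issue@1 deps=(None,None) exec_start@1 write@2
I1 mul r3: issue@2 deps=(None,None) exec_start@2 write@4
I2 mul r3: issue@3 deps=(1,None) exec_start@4 write@5
I3 add r4: issue@4 deps=(None,None) exec_start@4 write@5
I4 mul r1: issue@5 deps=(None,3) exec_start@5 write@6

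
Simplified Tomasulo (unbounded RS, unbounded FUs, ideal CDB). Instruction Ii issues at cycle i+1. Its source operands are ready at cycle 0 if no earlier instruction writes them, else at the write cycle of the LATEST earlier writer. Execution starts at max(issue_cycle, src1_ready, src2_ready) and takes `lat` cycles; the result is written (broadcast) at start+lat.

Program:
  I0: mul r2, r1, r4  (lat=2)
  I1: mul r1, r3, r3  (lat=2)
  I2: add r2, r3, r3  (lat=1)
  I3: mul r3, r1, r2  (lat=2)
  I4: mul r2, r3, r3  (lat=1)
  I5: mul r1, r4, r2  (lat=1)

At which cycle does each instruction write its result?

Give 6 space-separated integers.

Answer: 3 4 4 6 7 8

Derivation:
I0 mul r2: issue@1 deps=(None,None) exec_start@1 write@3
I1 mul r1: issue@2 deps=(None,None) exec_start@2 write@4
I2 add r2: issue@3 deps=(None,None) exec_start@3 write@4
I3 mul r3: issue@4 deps=(1,2) exec_start@4 write@6
I4 mul r2: issue@5 deps=(3,3) exec_start@6 write@7
I5 mul r1: issue@6 deps=(None,4) exec_start@7 write@8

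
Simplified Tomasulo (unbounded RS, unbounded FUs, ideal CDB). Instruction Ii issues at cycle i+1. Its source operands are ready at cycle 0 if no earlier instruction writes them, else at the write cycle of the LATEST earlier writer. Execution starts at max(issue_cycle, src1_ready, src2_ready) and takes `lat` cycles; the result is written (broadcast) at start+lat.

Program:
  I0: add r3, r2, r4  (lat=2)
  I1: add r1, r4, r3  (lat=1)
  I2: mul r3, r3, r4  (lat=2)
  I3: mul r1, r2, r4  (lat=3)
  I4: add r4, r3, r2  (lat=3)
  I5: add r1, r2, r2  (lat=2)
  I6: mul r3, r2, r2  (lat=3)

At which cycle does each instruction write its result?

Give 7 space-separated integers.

Answer: 3 4 5 7 8 8 10

Derivation:
I0 add r3: issue@1 deps=(None,None) exec_start@1 write@3
I1 add r1: issue@2 deps=(None,0) exec_start@3 write@4
I2 mul r3: issue@3 deps=(0,None) exec_start@3 write@5
I3 mul r1: issue@4 deps=(None,None) exec_start@4 write@7
I4 add r4: issue@5 deps=(2,None) exec_start@5 write@8
I5 add r1: issue@6 deps=(None,None) exec_start@6 write@8
I6 mul r3: issue@7 deps=(None,None) exec_start@7 write@10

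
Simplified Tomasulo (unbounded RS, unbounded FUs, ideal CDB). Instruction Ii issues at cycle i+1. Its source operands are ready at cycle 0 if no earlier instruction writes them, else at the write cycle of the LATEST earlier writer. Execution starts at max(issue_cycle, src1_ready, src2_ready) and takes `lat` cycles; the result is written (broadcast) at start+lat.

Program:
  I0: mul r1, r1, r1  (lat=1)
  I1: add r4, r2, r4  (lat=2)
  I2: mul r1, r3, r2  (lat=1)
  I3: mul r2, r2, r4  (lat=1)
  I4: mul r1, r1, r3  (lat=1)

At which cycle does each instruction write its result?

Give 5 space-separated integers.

I0 mul r1: issue@1 deps=(None,None) exec_start@1 write@2
I1 add r4: issue@2 deps=(None,None) exec_start@2 write@4
I2 mul r1: issue@3 deps=(None,None) exec_start@3 write@4
I3 mul r2: issue@4 deps=(None,1) exec_start@4 write@5
I4 mul r1: issue@5 deps=(2,None) exec_start@5 write@6

Answer: 2 4 4 5 6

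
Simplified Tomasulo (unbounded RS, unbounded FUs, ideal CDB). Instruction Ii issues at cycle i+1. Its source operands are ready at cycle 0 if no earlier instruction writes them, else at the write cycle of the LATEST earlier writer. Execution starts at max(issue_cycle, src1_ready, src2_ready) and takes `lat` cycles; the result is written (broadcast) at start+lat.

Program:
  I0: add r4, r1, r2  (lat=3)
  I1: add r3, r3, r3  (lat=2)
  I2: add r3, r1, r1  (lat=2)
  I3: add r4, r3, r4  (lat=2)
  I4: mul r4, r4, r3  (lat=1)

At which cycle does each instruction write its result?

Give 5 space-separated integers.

I0 add r4: issue@1 deps=(None,None) exec_start@1 write@4
I1 add r3: issue@2 deps=(None,None) exec_start@2 write@4
I2 add r3: issue@3 deps=(None,None) exec_start@3 write@5
I3 add r4: issue@4 deps=(2,0) exec_start@5 write@7
I4 mul r4: issue@5 deps=(3,2) exec_start@7 write@8

Answer: 4 4 5 7 8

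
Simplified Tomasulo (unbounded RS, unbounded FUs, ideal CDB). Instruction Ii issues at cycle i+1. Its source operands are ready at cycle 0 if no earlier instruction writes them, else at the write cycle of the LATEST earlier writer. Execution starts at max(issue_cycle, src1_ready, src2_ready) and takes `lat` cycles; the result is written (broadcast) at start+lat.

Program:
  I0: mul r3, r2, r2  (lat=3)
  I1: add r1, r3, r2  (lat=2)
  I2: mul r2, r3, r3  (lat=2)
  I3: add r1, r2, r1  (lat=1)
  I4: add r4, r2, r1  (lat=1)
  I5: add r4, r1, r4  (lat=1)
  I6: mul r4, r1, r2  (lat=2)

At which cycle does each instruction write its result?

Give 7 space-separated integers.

I0 mul r3: issue@1 deps=(None,None) exec_start@1 write@4
I1 add r1: issue@2 deps=(0,None) exec_start@4 write@6
I2 mul r2: issue@3 deps=(0,0) exec_start@4 write@6
I3 add r1: issue@4 deps=(2,1) exec_start@6 write@7
I4 add r4: issue@5 deps=(2,3) exec_start@7 write@8
I5 add r4: issue@6 deps=(3,4) exec_start@8 write@9
I6 mul r4: issue@7 deps=(3,2) exec_start@7 write@9

Answer: 4 6 6 7 8 9 9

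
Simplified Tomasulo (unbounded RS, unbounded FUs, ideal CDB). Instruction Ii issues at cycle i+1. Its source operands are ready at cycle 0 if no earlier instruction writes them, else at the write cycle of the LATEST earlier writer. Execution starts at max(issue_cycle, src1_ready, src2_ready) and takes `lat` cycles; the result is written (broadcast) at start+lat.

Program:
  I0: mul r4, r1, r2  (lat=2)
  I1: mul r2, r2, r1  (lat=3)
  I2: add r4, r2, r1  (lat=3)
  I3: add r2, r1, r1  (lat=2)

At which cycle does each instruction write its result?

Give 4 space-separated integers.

I0 mul r4: issue@1 deps=(None,None) exec_start@1 write@3
I1 mul r2: issue@2 deps=(None,None) exec_start@2 write@5
I2 add r4: issue@3 deps=(1,None) exec_start@5 write@8
I3 add r2: issue@4 deps=(None,None) exec_start@4 write@6

Answer: 3 5 8 6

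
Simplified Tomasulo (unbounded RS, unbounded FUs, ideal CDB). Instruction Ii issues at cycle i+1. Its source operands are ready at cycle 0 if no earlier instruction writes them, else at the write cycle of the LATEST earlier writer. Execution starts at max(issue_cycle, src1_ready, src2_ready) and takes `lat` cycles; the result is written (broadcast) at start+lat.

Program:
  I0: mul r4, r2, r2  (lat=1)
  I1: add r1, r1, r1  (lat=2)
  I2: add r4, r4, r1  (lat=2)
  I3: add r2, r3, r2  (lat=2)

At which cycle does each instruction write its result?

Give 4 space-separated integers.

I0 mul r4: issue@1 deps=(None,None) exec_start@1 write@2
I1 add r1: issue@2 deps=(None,None) exec_start@2 write@4
I2 add r4: issue@3 deps=(0,1) exec_start@4 write@6
I3 add r2: issue@4 deps=(None,None) exec_start@4 write@6

Answer: 2 4 6 6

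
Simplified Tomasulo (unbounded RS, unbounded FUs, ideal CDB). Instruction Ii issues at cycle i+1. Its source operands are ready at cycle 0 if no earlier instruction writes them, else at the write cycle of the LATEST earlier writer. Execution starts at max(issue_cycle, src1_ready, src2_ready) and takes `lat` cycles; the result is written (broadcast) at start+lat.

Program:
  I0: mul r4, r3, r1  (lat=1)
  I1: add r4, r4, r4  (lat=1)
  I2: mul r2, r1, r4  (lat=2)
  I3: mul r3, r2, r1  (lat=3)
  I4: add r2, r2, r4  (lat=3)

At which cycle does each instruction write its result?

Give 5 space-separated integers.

I0 mul r4: issue@1 deps=(None,None) exec_start@1 write@2
I1 add r4: issue@2 deps=(0,0) exec_start@2 write@3
I2 mul r2: issue@3 deps=(None,1) exec_start@3 write@5
I3 mul r3: issue@4 deps=(2,None) exec_start@5 write@8
I4 add r2: issue@5 deps=(2,1) exec_start@5 write@8

Answer: 2 3 5 8 8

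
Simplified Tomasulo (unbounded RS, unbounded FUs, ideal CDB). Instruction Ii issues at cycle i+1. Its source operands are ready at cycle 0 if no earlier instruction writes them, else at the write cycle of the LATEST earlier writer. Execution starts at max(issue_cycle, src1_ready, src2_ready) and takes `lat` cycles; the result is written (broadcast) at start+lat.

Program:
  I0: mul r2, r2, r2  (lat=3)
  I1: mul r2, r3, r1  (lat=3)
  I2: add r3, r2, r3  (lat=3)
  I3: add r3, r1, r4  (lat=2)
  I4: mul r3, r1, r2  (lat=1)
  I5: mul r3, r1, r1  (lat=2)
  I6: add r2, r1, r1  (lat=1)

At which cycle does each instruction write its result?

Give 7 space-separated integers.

I0 mul r2: issue@1 deps=(None,None) exec_start@1 write@4
I1 mul r2: issue@2 deps=(None,None) exec_start@2 write@5
I2 add r3: issue@3 deps=(1,None) exec_start@5 write@8
I3 add r3: issue@4 deps=(None,None) exec_start@4 write@6
I4 mul r3: issue@5 deps=(None,1) exec_start@5 write@6
I5 mul r3: issue@6 deps=(None,None) exec_start@6 write@8
I6 add r2: issue@7 deps=(None,None) exec_start@7 write@8

Answer: 4 5 8 6 6 8 8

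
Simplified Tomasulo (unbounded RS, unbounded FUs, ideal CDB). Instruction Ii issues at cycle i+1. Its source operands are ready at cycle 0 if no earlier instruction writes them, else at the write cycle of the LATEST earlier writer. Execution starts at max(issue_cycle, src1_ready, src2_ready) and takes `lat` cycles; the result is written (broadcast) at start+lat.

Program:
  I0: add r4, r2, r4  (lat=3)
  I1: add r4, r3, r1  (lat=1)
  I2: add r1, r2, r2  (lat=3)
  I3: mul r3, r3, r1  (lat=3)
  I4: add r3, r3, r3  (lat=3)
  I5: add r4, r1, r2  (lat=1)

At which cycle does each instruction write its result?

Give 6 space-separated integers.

Answer: 4 3 6 9 12 7

Derivation:
I0 add r4: issue@1 deps=(None,None) exec_start@1 write@4
I1 add r4: issue@2 deps=(None,None) exec_start@2 write@3
I2 add r1: issue@3 deps=(None,None) exec_start@3 write@6
I3 mul r3: issue@4 deps=(None,2) exec_start@6 write@9
I4 add r3: issue@5 deps=(3,3) exec_start@9 write@12
I5 add r4: issue@6 deps=(2,None) exec_start@6 write@7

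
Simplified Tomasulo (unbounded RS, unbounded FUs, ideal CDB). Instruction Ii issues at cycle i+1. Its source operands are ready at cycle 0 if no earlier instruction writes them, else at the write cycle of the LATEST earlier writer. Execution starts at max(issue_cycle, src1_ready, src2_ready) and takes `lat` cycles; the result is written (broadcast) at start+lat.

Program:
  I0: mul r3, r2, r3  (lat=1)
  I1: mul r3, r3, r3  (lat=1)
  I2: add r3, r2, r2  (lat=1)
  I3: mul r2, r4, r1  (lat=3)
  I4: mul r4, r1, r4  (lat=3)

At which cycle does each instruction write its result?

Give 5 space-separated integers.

I0 mul r3: issue@1 deps=(None,None) exec_start@1 write@2
I1 mul r3: issue@2 deps=(0,0) exec_start@2 write@3
I2 add r3: issue@3 deps=(None,None) exec_start@3 write@4
I3 mul r2: issue@4 deps=(None,None) exec_start@4 write@7
I4 mul r4: issue@5 deps=(None,None) exec_start@5 write@8

Answer: 2 3 4 7 8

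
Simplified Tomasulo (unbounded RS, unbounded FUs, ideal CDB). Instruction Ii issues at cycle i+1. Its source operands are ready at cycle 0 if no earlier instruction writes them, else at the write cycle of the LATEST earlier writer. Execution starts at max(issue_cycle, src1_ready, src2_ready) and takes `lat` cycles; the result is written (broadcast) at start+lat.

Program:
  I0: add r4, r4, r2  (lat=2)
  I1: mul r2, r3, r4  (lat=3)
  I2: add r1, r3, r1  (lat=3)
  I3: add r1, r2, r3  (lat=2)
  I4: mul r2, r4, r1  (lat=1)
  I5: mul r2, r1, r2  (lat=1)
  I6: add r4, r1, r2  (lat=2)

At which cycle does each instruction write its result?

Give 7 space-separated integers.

I0 add r4: issue@1 deps=(None,None) exec_start@1 write@3
I1 mul r2: issue@2 deps=(None,0) exec_start@3 write@6
I2 add r1: issue@3 deps=(None,None) exec_start@3 write@6
I3 add r1: issue@4 deps=(1,None) exec_start@6 write@8
I4 mul r2: issue@5 deps=(0,3) exec_start@8 write@9
I5 mul r2: issue@6 deps=(3,4) exec_start@9 write@10
I6 add r4: issue@7 deps=(3,5) exec_start@10 write@12

Answer: 3 6 6 8 9 10 12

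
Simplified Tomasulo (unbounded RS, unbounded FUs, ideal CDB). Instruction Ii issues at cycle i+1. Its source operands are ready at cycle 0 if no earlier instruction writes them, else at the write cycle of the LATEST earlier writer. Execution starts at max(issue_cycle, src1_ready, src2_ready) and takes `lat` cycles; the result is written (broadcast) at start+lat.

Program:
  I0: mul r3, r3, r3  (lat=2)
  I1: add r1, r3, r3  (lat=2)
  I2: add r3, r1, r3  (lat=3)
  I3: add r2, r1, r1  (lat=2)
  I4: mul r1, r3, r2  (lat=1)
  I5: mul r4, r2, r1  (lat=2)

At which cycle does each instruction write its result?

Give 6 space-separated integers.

Answer: 3 5 8 7 9 11

Derivation:
I0 mul r3: issue@1 deps=(None,None) exec_start@1 write@3
I1 add r1: issue@2 deps=(0,0) exec_start@3 write@5
I2 add r3: issue@3 deps=(1,0) exec_start@5 write@8
I3 add r2: issue@4 deps=(1,1) exec_start@5 write@7
I4 mul r1: issue@5 deps=(2,3) exec_start@8 write@9
I5 mul r4: issue@6 deps=(3,4) exec_start@9 write@11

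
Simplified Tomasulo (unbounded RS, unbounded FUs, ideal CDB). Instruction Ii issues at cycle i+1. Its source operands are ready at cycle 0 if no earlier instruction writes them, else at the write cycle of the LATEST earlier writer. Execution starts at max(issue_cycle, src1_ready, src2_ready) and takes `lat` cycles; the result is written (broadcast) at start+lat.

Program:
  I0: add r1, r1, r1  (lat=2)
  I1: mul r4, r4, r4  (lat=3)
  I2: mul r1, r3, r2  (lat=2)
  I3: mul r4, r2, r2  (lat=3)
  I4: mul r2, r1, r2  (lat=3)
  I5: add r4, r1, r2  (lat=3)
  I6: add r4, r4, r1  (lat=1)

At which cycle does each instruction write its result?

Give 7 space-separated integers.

I0 add r1: issue@1 deps=(None,None) exec_start@1 write@3
I1 mul r4: issue@2 deps=(None,None) exec_start@2 write@5
I2 mul r1: issue@3 deps=(None,None) exec_start@3 write@5
I3 mul r4: issue@4 deps=(None,None) exec_start@4 write@7
I4 mul r2: issue@5 deps=(2,None) exec_start@5 write@8
I5 add r4: issue@6 deps=(2,4) exec_start@8 write@11
I6 add r4: issue@7 deps=(5,2) exec_start@11 write@12

Answer: 3 5 5 7 8 11 12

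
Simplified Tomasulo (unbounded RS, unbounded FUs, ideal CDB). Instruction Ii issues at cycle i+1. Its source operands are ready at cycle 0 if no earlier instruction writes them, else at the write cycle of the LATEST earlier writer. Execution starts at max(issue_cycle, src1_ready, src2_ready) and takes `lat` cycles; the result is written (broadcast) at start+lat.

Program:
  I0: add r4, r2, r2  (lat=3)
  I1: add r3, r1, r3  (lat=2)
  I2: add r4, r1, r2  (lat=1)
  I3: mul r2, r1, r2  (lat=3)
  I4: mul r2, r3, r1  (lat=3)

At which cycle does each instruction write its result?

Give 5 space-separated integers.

Answer: 4 4 4 7 8

Derivation:
I0 add r4: issue@1 deps=(None,None) exec_start@1 write@4
I1 add r3: issue@2 deps=(None,None) exec_start@2 write@4
I2 add r4: issue@3 deps=(None,None) exec_start@3 write@4
I3 mul r2: issue@4 deps=(None,None) exec_start@4 write@7
I4 mul r2: issue@5 deps=(1,None) exec_start@5 write@8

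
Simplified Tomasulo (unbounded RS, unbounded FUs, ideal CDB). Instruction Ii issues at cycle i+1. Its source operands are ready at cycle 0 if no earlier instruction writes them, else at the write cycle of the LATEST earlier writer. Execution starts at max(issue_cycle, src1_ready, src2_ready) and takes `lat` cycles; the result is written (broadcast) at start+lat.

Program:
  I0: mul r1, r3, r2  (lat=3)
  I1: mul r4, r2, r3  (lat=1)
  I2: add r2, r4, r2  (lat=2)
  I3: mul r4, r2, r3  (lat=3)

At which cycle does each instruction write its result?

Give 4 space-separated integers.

I0 mul r1: issue@1 deps=(None,None) exec_start@1 write@4
I1 mul r4: issue@2 deps=(None,None) exec_start@2 write@3
I2 add r2: issue@3 deps=(1,None) exec_start@3 write@5
I3 mul r4: issue@4 deps=(2,None) exec_start@5 write@8

Answer: 4 3 5 8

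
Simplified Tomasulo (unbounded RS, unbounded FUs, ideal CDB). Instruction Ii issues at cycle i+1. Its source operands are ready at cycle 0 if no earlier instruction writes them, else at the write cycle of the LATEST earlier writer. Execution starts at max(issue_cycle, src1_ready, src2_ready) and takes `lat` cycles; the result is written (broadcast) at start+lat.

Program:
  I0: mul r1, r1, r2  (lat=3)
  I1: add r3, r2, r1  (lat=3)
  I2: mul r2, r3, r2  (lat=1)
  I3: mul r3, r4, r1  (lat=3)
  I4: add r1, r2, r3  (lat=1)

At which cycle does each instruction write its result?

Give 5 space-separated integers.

Answer: 4 7 8 7 9

Derivation:
I0 mul r1: issue@1 deps=(None,None) exec_start@1 write@4
I1 add r3: issue@2 deps=(None,0) exec_start@4 write@7
I2 mul r2: issue@3 deps=(1,None) exec_start@7 write@8
I3 mul r3: issue@4 deps=(None,0) exec_start@4 write@7
I4 add r1: issue@5 deps=(2,3) exec_start@8 write@9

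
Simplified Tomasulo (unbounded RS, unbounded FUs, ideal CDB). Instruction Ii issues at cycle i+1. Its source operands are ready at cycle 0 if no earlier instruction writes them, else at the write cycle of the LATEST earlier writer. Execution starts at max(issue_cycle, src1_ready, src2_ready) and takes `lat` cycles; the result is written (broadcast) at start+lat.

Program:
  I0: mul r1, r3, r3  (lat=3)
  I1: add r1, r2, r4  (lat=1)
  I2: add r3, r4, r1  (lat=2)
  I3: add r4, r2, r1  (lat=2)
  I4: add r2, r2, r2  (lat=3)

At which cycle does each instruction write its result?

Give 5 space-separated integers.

I0 mul r1: issue@1 deps=(None,None) exec_start@1 write@4
I1 add r1: issue@2 deps=(None,None) exec_start@2 write@3
I2 add r3: issue@3 deps=(None,1) exec_start@3 write@5
I3 add r4: issue@4 deps=(None,1) exec_start@4 write@6
I4 add r2: issue@5 deps=(None,None) exec_start@5 write@8

Answer: 4 3 5 6 8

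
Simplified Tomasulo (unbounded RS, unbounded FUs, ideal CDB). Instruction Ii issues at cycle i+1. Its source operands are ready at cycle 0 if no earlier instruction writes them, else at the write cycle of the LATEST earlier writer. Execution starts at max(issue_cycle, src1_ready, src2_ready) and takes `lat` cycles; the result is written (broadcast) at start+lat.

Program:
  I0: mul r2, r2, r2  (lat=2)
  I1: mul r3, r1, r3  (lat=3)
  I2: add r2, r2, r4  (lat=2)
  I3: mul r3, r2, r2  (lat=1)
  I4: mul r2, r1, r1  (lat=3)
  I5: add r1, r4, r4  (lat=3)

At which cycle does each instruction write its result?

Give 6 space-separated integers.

I0 mul r2: issue@1 deps=(None,None) exec_start@1 write@3
I1 mul r3: issue@2 deps=(None,None) exec_start@2 write@5
I2 add r2: issue@3 deps=(0,None) exec_start@3 write@5
I3 mul r3: issue@4 deps=(2,2) exec_start@5 write@6
I4 mul r2: issue@5 deps=(None,None) exec_start@5 write@8
I5 add r1: issue@6 deps=(None,None) exec_start@6 write@9

Answer: 3 5 5 6 8 9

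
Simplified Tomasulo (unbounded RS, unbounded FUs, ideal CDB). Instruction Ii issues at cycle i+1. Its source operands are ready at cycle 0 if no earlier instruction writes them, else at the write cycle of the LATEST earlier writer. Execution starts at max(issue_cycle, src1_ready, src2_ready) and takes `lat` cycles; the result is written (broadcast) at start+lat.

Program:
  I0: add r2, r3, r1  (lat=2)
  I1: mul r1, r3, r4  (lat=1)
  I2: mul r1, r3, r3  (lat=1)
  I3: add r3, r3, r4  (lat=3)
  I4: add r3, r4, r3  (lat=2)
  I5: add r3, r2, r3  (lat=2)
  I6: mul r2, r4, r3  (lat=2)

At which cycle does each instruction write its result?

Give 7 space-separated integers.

Answer: 3 3 4 7 9 11 13

Derivation:
I0 add r2: issue@1 deps=(None,None) exec_start@1 write@3
I1 mul r1: issue@2 deps=(None,None) exec_start@2 write@3
I2 mul r1: issue@3 deps=(None,None) exec_start@3 write@4
I3 add r3: issue@4 deps=(None,None) exec_start@4 write@7
I4 add r3: issue@5 deps=(None,3) exec_start@7 write@9
I5 add r3: issue@6 deps=(0,4) exec_start@9 write@11
I6 mul r2: issue@7 deps=(None,5) exec_start@11 write@13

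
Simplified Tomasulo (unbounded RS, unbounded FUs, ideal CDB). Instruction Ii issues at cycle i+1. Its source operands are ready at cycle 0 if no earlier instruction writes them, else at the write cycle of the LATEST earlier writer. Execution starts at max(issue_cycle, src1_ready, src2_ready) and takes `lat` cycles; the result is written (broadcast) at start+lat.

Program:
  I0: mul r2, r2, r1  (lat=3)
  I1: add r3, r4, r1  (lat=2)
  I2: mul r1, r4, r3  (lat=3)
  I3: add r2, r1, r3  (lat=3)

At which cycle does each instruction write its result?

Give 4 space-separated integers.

Answer: 4 4 7 10

Derivation:
I0 mul r2: issue@1 deps=(None,None) exec_start@1 write@4
I1 add r3: issue@2 deps=(None,None) exec_start@2 write@4
I2 mul r1: issue@3 deps=(None,1) exec_start@4 write@7
I3 add r2: issue@4 deps=(2,1) exec_start@7 write@10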